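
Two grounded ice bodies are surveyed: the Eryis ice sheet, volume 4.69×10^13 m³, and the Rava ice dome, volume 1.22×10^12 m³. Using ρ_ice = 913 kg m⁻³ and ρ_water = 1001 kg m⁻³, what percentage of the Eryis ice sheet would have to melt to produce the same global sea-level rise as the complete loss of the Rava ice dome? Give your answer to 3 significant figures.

Equal sea-level rise means equal mass of meltwater, i.e. equal mass of ice lost.
Ice mass of Rava: 1.114×10^15 kg; ice mass of Eryis: 4.282×10^16 kg.
Fraction required = 1.114×10^15 / 4.282×10^16 = 0.0260 → 2.60 %.

≈ 2.60 %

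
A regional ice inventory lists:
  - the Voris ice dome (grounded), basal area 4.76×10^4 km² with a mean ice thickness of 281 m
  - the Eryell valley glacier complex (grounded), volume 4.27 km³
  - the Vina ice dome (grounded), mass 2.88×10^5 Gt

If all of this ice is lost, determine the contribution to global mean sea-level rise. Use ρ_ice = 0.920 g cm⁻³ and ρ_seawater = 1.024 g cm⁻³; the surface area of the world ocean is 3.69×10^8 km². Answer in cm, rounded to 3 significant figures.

Voris: ice volume = 4.76×10^4 km² × 281 m = 1.338×10^4 km³; 1.338×10^4 × (920/1024) = 1.202×10^4 km³ of water.
Eryell: 4.27 km³ × (920/1024) = 3.836 km³ of water.
Vina: 2.88×10^5 Gt = 2.880×10^17 kg; dividing by ρ_w = 1.024 g cm⁻³ = 1024 kg m⁻³ gives 2.812×10^14 m³ of water.
Total added water ≈ 2.933×10^14 m³ over 3.69×10^14 m² → Δh = 0.795 m = 79.5 cm.

≈ 79.5 cm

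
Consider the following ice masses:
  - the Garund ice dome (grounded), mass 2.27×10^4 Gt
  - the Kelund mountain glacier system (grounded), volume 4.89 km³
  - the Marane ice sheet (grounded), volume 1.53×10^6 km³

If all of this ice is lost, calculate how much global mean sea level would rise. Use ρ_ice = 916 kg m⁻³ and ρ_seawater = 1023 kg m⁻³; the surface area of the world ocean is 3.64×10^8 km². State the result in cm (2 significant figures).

Garund: 2.27×10^4 Gt = 2.270×10^16 kg; dividing by ρ_w = 1023 kg m⁻³ gives 2.219×10^13 m³ of water.
Kelund: 4.89 km³ × (916/1023) = 4.379 km³ of water.
Marane: 1.53×10^6 km³ × (916/1023) = 1.370×10^6 km³ of water.
Total added water ≈ 1.392×10^15 m³ over 3.64×10^14 m² → Δh = 3.82 m = 380 cm.

≈ 380 cm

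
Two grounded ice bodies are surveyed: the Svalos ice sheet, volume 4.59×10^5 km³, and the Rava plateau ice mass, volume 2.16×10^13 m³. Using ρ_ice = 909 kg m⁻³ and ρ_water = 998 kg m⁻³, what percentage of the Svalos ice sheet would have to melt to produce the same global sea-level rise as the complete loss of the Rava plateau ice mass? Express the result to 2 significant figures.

≈ 4.7 %

Equal sea-level rise means equal mass of meltwater, i.e. equal mass of ice lost.
Ice mass of Rava: 1.963×10^16 kg; ice mass of Svalos: 4.172×10^17 kg.
Fraction required = 1.963×10^16 / 4.172×10^17 = 0.0471 → 4.7 %.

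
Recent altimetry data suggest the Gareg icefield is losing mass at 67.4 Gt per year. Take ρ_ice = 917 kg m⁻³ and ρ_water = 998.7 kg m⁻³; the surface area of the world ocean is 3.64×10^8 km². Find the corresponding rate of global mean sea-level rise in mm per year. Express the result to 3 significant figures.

ρ_w = 998.7 kg m⁻³. Annual water volume added = 67.4 Gt / ρ_w = 6.740×10^13 kg / 998.7 kg m⁻³ = 6.749×10^10 m³.
Δh per year = 6.749×10^10 / 3.64×10^14 = 1.85×10^-4 m = 0.185 mm.

≈ 0.185 mm/yr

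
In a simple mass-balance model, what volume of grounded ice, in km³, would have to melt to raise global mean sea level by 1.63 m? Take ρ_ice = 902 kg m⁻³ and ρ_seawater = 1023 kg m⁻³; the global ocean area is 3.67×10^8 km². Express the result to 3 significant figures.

≈ 6.78×10^5 km³

Required water volume = Δh × A = 1.63 m × 3.67×10^14 m² = 5.982×10^14 m³ = 5.982×10^5 km³.
Ice volume = water volume × ρ_w/ρ_ice = 5.982×10^5 × 1023/902 = 6.78×10^5 km³.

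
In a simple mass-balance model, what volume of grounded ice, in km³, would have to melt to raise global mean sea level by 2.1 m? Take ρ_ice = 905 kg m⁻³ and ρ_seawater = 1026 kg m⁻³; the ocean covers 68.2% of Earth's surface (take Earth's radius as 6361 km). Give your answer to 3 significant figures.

Required water volume = Δh × A = 2.1 m × 3.47×10^14 m² = 7.282×10^14 m³ = 7.282×10^5 km³.
Ice volume = water volume × ρ_w/ρ_ice = 7.282×10^5 × 1026/905 = 8.26×10^5 km³.

≈ 8.26×10^5 km³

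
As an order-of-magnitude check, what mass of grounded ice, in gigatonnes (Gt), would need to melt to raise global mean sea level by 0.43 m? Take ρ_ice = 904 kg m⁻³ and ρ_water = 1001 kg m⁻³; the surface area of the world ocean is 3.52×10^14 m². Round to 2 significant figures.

≈ 1.5×10^5 Gt

Required water volume = Δh × A = 0.43 m × 3.52×10^14 m² = 1.514×10^14 m³.
ρ_w = 1001 kg m⁻³, so the mass of water = 1.514×10^14 m³ × 1001 kg m⁻³ = 1.515×10^17 kg = 1.5×10^5 Gt (and the same mass of ice, by conservation).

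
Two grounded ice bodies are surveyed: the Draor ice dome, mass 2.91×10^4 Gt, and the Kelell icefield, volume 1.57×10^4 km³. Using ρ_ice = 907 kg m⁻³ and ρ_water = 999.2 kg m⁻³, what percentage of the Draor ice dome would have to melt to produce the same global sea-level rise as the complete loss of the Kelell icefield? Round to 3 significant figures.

≈ 48.9 %

Equal sea-level rise means equal mass of meltwater, i.e. equal mass of ice lost.
Ice mass of Kelell: 1.424×10^16 kg; ice mass of Draor: 2.910×10^16 kg.
Fraction required = 1.424×10^16 / 2.910×10^16 = 0.489 → 48.9 %.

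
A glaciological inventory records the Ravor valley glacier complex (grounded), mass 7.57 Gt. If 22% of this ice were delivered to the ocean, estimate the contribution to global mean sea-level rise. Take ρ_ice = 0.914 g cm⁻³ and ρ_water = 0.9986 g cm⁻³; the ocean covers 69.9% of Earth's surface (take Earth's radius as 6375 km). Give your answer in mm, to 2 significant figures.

Ravor: 0.22 × 7.57 Gt = 1.665×10^12 kg; dividing by ρ_w = 0.9986 g cm⁻³ = 998.6 kg m⁻³ gives 1.668×10^9 m³ of water.
Spread over 3.57×10^14 m² of ocean, Δh = 1.668×10^9 / 3.57×10^14 = 4.67×10^-6 m = 4.7×10^-3 mm.

≈ 4.7×10^-3 mm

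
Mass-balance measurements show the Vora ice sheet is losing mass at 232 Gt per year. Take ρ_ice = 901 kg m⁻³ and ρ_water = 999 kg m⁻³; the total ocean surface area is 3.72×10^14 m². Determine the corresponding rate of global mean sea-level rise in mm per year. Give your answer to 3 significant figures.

ρ_w = 999 kg m⁻³. Annual water volume added = 232 Gt / ρ_w = 2.320×10^14 kg / 999 kg m⁻³ = 2.322×10^11 m³.
Δh per year = 2.322×10^11 / 3.72×10^14 = 6.24×10^-4 m = 0.624 mm.

≈ 0.624 mm/yr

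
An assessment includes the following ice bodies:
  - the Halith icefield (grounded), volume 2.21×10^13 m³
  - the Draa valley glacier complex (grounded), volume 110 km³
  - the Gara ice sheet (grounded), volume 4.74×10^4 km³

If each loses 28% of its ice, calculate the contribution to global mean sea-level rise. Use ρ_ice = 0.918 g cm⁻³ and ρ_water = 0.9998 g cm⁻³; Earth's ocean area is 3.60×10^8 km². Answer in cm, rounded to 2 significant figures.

Halith: 0.28 × 2.21×10^13 m³ × (918/999.8) = 5.682×10^12 m³ of water.
Draa: 0.28 × 110 km³ × (918/999.8) = 28.28 km³ of water.
Gara: 0.28 × 4.74×10^4 km³ × (918/999.8) = 1.219×10^4 km³ of water.
Total added water ≈ 1.790×10^13 m³ over 3.60×10^14 m² → Δh = 0.0497 m = 5.0 cm.

≈ 5.0 cm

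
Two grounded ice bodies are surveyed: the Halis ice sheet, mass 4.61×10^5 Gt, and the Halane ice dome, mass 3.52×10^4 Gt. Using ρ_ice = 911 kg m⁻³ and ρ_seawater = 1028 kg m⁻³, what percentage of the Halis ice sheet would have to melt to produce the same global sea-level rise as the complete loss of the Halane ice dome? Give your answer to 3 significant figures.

≈ 7.64 %

Equal sea-level rise means equal mass of meltwater, i.e. equal mass of ice lost.
Ice mass of Halane: 3.520×10^16 kg; ice mass of Halis: 4.610×10^17 kg.
Fraction required = 3.520×10^16 / 4.610×10^17 = 0.0764 → 7.64 %.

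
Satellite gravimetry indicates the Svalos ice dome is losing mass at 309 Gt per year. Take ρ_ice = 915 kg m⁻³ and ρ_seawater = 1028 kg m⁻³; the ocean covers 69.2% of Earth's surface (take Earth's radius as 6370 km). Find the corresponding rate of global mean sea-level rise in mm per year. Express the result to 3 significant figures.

≈ 0.852 mm/yr

ρ_w = 1028 kg m⁻³. Annual water volume added = 309 Gt / ρ_w = 3.090×10^14 kg / 1028 kg m⁻³ = 3.006×10^11 m³.
Δh per year = 3.006×10^11 / 3.53×10^14 = 8.52×10^-4 m = 0.852 mm.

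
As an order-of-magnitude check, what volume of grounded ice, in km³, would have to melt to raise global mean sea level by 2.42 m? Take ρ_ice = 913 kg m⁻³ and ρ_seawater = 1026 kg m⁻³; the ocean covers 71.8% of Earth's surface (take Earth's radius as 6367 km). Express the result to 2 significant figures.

≈ 9.9×10^5 km³

Required water volume = Δh × A = 2.42 m × 3.66×10^14 m² = 8.852×10^14 m³ = 8.852×10^5 km³.
Ice volume = water volume × ρ_w/ρ_ice = 8.852×10^5 × 1026/913 = 9.9×10^5 km³.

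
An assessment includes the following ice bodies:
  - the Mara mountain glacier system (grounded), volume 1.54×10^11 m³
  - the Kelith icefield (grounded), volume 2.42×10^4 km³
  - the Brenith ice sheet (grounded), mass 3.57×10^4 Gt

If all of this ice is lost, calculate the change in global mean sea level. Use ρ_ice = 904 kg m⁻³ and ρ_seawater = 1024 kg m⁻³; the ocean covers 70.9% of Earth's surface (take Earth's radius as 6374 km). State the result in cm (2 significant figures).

≈ 16 cm

Mara: 1.54×10^11 m³ × (904/1024) = 1.360×10^11 m³ of water.
Kelith: 2.42×10^4 km³ × (904/1024) = 2.136×10^4 km³ of water.
Brenith: 3.57×10^4 Gt = 3.570×10^16 kg; dividing by ρ_w = 1024 kg m⁻³ gives 3.486×10^13 m³ of water.
Total added water ≈ 5.636×10^13 m³ over 3.62×10^14 m² → Δh = 0.156 m = 16 cm.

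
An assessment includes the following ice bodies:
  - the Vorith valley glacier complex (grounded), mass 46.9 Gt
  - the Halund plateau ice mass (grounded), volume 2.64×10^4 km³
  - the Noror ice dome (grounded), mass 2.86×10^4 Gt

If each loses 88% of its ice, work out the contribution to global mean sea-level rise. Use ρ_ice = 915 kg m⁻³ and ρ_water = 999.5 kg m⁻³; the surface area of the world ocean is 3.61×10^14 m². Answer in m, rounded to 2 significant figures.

Vorith: 0.88 × 46.9 Gt = 4.127×10^13 kg; dividing by ρ_w = 999.5 kg m⁻³ gives 4.129×10^10 m³ of water.
Halund: 0.88 × 2.64×10^4 km³ × (915/999.5) = 2.127×10^4 km³ of water.
Noror: 0.88 × 2.86×10^4 Gt = 2.517×10^16 kg; dividing by ρ_w = 999.5 kg m⁻³ gives 2.518×10^13 m³ of water.
Total added water ≈ 4.649×10^13 m³ over 3.61×10^14 m² → Δh = 0.129 m.

≈ 0.13 m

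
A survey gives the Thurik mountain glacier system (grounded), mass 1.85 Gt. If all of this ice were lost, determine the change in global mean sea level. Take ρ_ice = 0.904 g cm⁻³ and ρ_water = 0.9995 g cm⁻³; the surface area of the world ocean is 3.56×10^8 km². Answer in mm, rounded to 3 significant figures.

≈ 5.20×10^-3 mm

Thurik: 1.85 Gt = 1.850×10^12 kg; dividing by ρ_w = 0.9995 g cm⁻³ = 999.5 kg m⁻³ gives 1.851×10^9 m³ of water.
Spread over 3.56×10^14 m² of ocean, Δh = 1.851×10^9 / 3.56×10^14 = 5.20×10^-6 m = 5.20×10^-3 mm.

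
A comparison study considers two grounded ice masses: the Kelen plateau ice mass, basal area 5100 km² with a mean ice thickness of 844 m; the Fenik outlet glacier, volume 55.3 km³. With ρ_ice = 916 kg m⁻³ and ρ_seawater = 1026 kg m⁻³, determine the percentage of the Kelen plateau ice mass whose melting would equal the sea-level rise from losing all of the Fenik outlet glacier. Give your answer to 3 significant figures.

Equal sea-level rise means equal mass of meltwater, i.e. equal mass of ice lost.
Ice mass of Fenik: 5.065×10^13 kg; ice mass of Kelen: 3.943×10^15 kg.
Fraction required = 5.065×10^13 / 3.943×10^15 = 0.0128 → 1.28 %.

≈ 1.28 %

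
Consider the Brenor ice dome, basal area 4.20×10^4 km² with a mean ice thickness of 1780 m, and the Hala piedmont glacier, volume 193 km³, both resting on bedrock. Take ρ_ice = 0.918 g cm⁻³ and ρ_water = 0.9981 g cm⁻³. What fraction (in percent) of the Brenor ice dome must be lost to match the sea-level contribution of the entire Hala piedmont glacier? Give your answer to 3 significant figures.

≈ 0.258 %

Equal sea-level rise means equal mass of meltwater, i.e. equal mass of ice lost.
Ice mass of Hala: 1.772×10^14 kg; ice mass of Brenor: 6.863×10^16 kg.
Fraction required = 1.772×10^14 / 6.863×10^16 = 2.58×10^-3 → 0.258 %.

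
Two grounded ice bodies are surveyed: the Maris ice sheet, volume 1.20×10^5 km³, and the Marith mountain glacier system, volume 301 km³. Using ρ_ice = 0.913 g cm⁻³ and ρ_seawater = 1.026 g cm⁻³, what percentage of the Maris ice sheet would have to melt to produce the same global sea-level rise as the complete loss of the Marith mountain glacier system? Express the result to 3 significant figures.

≈ 0.251 %

Equal sea-level rise means equal mass of meltwater, i.e. equal mass of ice lost.
Ice mass of Marith: 2.748×10^14 kg; ice mass of Maris: 1.096×10^17 kg.
Fraction required = 2.748×10^14 / 1.096×10^17 = 2.51×10^-3 → 0.251 %.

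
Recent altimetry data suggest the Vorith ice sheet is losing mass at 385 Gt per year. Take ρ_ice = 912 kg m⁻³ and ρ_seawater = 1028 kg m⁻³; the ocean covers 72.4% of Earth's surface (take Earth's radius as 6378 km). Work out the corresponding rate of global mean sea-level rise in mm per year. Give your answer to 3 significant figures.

ρ_w = 1028 kg m⁻³. Annual water volume added = 385 Gt / ρ_w = 3.850×10^14 kg / 1028 kg m⁻³ = 3.745×10^11 m³.
Δh per year = 3.745×10^11 / 3.70×10^14 = 1.01×10^-3 m = 1.01 mm.

≈ 1.01 mm/yr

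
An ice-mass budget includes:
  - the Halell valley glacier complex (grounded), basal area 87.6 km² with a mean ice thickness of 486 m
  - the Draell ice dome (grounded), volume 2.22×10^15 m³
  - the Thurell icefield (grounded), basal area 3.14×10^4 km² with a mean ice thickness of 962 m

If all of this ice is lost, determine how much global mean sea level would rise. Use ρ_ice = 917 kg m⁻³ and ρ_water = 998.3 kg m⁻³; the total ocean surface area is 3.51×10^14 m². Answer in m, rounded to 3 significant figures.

Halell: ice volume = 87.6 km² × 486 m = 42.57 km³; 42.57 × (917/998.3) = 39.11 km³ of water.
Draell: 2.22×10^15 m³ × (917/998.3) = 2.039×10^15 m³ of water.
Thurell: ice volume = 3.14×10^4 km² × 962 m = 3.021×10^4 km³; 3.021×10^4 × (917/998.3) = 2.775×10^4 km³ of water.
Total added water ≈ 2.067×10^15 m³ over 3.51×10^14 m² → Δh = 5.89 m.

≈ 5.89 m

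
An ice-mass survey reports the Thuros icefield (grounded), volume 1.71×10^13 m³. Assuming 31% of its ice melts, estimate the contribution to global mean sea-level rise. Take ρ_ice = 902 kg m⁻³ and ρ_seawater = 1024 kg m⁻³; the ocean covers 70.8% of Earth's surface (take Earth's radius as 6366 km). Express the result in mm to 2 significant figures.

Thuros: 0.31 × 1.71×10^13 m³ × (902/1024) = 4.669×10^12 m³ of water.
Spread over 3.61×10^14 m² of ocean, Δh = 4.669×10^12 / 3.61×10^14 = 0.0130 m = 13 mm.

≈ 13 mm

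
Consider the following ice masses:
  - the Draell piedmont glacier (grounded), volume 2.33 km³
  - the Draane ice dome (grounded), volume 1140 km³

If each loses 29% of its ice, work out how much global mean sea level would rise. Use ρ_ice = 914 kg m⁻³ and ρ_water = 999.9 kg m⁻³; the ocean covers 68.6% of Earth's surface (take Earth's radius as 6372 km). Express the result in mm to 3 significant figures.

Draell: 0.29 × 2.33 km³ × (914/999.9) = 0.6177 km³ of water.
Draane: 0.29 × 1140 km³ × (914/999.9) = 302.2 km³ of water.
Total added water ≈ 3.028×10^11 m³ over 3.50×10^14 m² → Δh = 8.65×10^-4 m = 0.865 mm.

≈ 0.865 mm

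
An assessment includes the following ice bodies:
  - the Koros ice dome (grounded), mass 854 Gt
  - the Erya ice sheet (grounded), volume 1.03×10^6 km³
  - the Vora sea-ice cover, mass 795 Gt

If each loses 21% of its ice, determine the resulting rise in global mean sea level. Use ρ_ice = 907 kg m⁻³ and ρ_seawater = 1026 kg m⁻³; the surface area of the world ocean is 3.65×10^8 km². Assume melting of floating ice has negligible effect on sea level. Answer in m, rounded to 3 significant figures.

Koros: 0.21 × 854 Gt = 1.793×10^14 kg; dividing by ρ_w = 1026 kg m⁻³ gives 1.748×10^11 m³ of water.
Erya: 0.21 × 1.03×10^6 km³ × (907/1026) = 1.912×10^5 km³ of water.
The Vora sea-ice cover is floating and already displaces its own weight of water, so its melt adds essentially nothing to sea level.
Total added water ≈ 1.914×10^14 m³ over 3.65×10^14 m² → Δh = 0.524 m.

≈ 0.524 m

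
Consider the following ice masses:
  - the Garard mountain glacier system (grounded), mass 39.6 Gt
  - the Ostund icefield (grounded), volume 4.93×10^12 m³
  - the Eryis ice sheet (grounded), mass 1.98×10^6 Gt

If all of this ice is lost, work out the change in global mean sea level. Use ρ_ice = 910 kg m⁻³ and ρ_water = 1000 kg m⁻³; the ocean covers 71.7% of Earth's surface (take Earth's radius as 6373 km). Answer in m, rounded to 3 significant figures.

≈ 5.42 m

Garard: 39.6 Gt = 3.960×10^13 kg; dividing by ρ_w = 1000 kg m⁻³ gives 3.960×10^10 m³ of water.
Ostund: 4.93×10^12 m³ × (910/1000) = 4.486×10^12 m³ of water.
Eryis: 1.98×10^6 Gt = 1.980×10^18 kg; dividing by ρ_w = 1000 kg m⁻³ gives 1.980×10^15 m³ of water.
Total added water ≈ 1.985×10^15 m³ over 3.66×10^14 m² → Δh = 5.42 m.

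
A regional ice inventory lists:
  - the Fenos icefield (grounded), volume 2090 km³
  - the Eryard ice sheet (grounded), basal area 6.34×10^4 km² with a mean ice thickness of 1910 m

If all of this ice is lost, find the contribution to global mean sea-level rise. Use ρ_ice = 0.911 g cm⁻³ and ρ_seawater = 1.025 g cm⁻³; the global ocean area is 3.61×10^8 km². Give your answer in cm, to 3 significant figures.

Fenos: 2090 km³ × (911/1025) = 1858 km³ of water.
Eryard: ice volume = 6.34×10^4 km² × 1910 m = 1.211×10^5 km³; 1.211×10^5 × (911/1025) = 1.076×10^5 km³ of water.
Total added water ≈ 1.095×10^14 m³ over 3.61×10^14 m² → Δh = 0.303 m = 30.3 cm.

≈ 30.3 cm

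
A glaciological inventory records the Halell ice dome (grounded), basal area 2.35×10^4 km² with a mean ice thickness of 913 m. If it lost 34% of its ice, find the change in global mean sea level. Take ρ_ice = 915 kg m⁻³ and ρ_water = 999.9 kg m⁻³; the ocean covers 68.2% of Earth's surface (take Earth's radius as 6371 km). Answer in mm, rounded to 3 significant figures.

Halell: ice volume = 2.35×10^4 km² × 913 m = 2.146×10^4 km³; 0.34 × 2.146×10^4 × (915/999.9) = 6675 km³ of water.
Spread over 3.48×10^14 m² of ocean, Δh = 6.675×10^12 / 3.48×10^14 = 0.0192 m = 19.2 mm.

≈ 19.2 mm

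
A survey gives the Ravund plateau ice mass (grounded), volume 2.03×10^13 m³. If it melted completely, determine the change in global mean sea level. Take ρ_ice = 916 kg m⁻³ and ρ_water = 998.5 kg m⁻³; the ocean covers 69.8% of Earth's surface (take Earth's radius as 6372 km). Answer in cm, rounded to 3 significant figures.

Ravund: 2.03×10^13 m³ × (916/998.5) = 1.862×10^13 m³ of water.
Spread over 3.56×10^14 m² of ocean, Δh = 1.862×10^13 / 3.56×10^14 = 0.0523 m = 5.23 cm.

≈ 5.23 cm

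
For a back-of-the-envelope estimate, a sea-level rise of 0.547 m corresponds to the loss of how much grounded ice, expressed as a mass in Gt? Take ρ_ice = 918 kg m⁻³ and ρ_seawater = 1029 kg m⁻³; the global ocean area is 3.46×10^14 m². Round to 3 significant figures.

≈ 1.95×10^5 Gt

Required water volume = Δh × A = 0.547 m × 3.46×10^14 m² = 1.893×10^14 m³.
ρ_w = 1029 kg m⁻³, so the mass of water = 1.893×10^14 m³ × 1029 kg m⁻³ = 1.948×10^17 kg = 1.95×10^5 Gt (and the same mass of ice, by conservation).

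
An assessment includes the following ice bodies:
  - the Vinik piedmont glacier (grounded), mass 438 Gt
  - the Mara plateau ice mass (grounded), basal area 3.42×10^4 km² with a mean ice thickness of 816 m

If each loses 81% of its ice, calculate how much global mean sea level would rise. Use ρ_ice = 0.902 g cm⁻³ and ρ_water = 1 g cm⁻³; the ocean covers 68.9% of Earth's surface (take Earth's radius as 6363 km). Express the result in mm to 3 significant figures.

≈ 59.2 mm

Vinik: 0.81 × 438 Gt = 3.548×10^14 kg; dividing by ρ_w = 1 g cm⁻³ = 1000 kg m⁻³ gives 3.548×10^11 m³ of water.
Mara: ice volume = 3.42×10^4 km² × 816 m = 2.791×10^4 km³; 0.81 × 2.791×10^4 × (902/1000) = 2.039×10^4 km³ of water.
Total added water ≈ 2.074×10^13 m³ over 3.51×10^14 m² → Δh = 0.0592 m = 59.2 mm.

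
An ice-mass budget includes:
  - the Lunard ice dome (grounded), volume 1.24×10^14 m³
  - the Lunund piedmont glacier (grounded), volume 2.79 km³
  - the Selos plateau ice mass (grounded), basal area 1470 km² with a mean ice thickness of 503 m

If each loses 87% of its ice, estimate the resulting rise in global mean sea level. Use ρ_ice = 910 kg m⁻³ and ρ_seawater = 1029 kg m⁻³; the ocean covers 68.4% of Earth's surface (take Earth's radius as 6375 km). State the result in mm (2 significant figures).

Lunard: 0.87 × 1.24×10^14 m³ × (910/1029) = 9.540×10^13 m³ of water.
Lunund: 0.87 × 2.79 km³ × (910/1029) = 2.147 km³ of water.
Selos: ice volume = 1470 km² × 503 m = 739.4 km³; 0.87 × 739.4 × (910/1029) = 568.9 km³ of water.
Total added water ≈ 9.598×10^13 m³ over 3.49×10^14 m² → Δh = 0.275 m = 270 mm.

≈ 270 mm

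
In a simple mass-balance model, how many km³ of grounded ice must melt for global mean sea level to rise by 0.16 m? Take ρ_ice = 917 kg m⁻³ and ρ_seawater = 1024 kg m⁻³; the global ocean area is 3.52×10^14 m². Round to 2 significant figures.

Required water volume = Δh × A = 0.16 m × 3.52×10^14 m² = 5.632×10^13 m³ = 5.632×10^4 km³.
Ice volume = water volume × ρ_w/ρ_ice = 5.632×10^4 × 1024/917 = 6.3×10^4 km³.

≈ 6.3×10^4 km³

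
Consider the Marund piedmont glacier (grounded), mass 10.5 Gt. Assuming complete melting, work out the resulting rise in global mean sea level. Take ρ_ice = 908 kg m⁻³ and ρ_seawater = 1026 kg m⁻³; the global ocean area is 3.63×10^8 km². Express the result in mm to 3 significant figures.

≈ 0.0282 mm

Marund: 10.5 Gt = 1.050×10^13 kg; dividing by ρ_w = 1026 kg m⁻³ gives 1.023×10^10 m³ of water.
Spread over 3.63×10^14 m² of ocean, Δh = 1.023×10^10 / 3.63×10^14 = 2.82×10^-5 m = 0.0282 mm.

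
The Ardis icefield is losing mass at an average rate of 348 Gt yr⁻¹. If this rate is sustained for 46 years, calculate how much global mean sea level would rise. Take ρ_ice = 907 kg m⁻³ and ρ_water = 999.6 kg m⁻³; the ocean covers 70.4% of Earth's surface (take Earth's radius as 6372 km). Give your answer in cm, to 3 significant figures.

Total mass lost = 348 Gt/yr × 46 yr = 1.601×10^4 Gt = 1.601×10^16 kg.
ρ_w = 999.6 kg m⁻³, so water volume = 1.601×10^16 / 999.6 = 1.601×10^13 m³.
Δh = 1.601×10^13 / 3.59×10^14 = 0.0446 m = 4.46 cm.

≈ 4.46 cm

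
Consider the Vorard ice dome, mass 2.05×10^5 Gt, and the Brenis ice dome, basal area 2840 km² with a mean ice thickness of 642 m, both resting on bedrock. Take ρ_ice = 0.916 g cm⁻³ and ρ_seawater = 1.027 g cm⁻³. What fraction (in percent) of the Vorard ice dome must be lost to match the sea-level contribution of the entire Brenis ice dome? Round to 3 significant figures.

Equal sea-level rise means equal mass of meltwater, i.e. equal mass of ice lost.
Ice mass of Brenis: 1.670×10^15 kg; ice mass of Vorard: 2.050×10^17 kg.
Fraction required = 1.670×10^15 / 2.050×10^17 = 8.15×10^-3 → 0.815 %.

≈ 0.815 %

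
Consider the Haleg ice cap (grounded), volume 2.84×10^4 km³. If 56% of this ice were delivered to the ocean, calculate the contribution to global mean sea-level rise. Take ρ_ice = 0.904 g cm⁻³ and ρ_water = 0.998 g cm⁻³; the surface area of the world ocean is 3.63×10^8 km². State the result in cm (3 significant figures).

≈ 3.97 cm

Haleg: 0.56 × 2.84×10^4 km³ × (904/998) = 1.441×10^4 km³ of water.
Spread over 3.63×10^14 m² of ocean, Δh = 1.441×10^13 / 3.63×10^14 = 0.0397 m = 3.97 cm.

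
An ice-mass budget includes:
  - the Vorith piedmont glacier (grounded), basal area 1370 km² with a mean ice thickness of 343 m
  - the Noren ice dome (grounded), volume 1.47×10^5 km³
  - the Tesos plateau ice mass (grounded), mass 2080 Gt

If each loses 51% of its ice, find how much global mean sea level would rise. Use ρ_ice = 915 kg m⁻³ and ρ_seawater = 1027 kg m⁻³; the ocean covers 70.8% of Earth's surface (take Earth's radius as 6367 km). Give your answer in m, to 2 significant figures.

Vorith: ice volume = 1370 km² × 343 m = 469.9 km³; 0.51 × 469.9 × (915/1027) = 213.5 km³ of water.
Noren: 0.51 × 1.47×10^5 km³ × (915/1027) = 6.679×10^4 km³ of water.
Tesos: 0.51 × 2080 Gt = 1.061×10^15 kg; dividing by ρ_w = 1027 kg m⁻³ gives 1.033×10^12 m³ of water.
Total added water ≈ 6.804×10^13 m³ over 3.61×10^14 m² → Δh = 0.189 m.

≈ 0.19 m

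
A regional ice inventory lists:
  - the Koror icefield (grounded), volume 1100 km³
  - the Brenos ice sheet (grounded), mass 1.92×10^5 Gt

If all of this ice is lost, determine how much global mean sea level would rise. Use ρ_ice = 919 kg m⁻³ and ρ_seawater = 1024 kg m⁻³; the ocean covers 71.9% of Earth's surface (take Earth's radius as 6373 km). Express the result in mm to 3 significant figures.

≈ 514 mm

Koror: 1100 km³ × (919/1024) = 987.2 km³ of water.
Brenos: 1.92×10^5 Gt = 1.920×10^17 kg; dividing by ρ_w = 1024 kg m⁻³ gives 1.875×10^14 m³ of water.
Total added water ≈ 1.885×10^14 m³ over 3.67×10^14 m² → Δh = 0.514 m = 514 mm.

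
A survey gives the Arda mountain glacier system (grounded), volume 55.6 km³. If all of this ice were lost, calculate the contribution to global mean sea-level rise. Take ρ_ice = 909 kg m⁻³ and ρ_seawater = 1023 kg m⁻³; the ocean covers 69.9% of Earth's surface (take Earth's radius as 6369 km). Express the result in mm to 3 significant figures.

≈ 0.139 mm

Arda: 55.6 km³ × (909/1023) = 49.40 km³ of water.
Spread over 3.56×10^14 m² of ocean, Δh = 4.940×10^10 / 3.56×10^14 = 1.39×10^-4 m = 0.139 mm.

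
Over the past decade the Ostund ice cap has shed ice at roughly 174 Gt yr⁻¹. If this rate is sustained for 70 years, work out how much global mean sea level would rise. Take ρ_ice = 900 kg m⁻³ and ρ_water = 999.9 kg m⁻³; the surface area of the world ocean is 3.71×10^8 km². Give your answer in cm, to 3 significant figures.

≈ 3.28 cm

Total mass lost = 174 Gt/yr × 70 yr = 1.218×10^4 Gt = 1.218×10^16 kg.
ρ_w = 999.9 kg m⁻³, so water volume = 1.218×10^16 / 999.9 = 1.218×10^13 m³.
Δh = 1.218×10^13 / 3.71×10^14 = 0.0328 m = 3.28 cm.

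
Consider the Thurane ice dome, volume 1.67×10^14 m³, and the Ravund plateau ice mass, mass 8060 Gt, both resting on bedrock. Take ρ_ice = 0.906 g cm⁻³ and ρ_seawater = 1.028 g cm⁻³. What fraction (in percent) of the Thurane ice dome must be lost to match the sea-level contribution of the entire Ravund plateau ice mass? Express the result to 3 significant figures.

≈ 5.33 %

Equal sea-level rise means equal mass of meltwater, i.e. equal mass of ice lost.
Ice mass of Ravund: 8.060×10^15 kg; ice mass of Thurane: 1.513×10^17 kg.
Fraction required = 8.060×10^15 / 1.513×10^17 = 0.0533 → 5.33 %.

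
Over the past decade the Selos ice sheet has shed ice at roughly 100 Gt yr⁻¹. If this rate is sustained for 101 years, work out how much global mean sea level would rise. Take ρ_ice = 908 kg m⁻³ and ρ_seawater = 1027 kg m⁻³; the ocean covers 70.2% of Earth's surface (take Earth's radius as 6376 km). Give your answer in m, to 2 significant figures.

≈ 0.027 m

Total mass lost = 100 Gt/yr × 101 yr = 1.010×10^4 Gt = 1.010×10^16 kg.
ρ_w = 1027 kg m⁻³, so water volume = 1.010×10^16 / 1027 = 9.834×10^12 m³.
Δh = 9.834×10^12 / 3.59×10^14 = 0.0274 m.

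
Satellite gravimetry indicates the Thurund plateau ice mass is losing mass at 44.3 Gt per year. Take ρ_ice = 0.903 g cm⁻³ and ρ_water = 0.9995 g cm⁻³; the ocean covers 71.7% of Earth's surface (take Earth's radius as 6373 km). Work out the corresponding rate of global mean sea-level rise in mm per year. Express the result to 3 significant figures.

≈ 0.121 mm/yr

ρ_w = 0.9995 g cm⁻³ = 999.5 kg m⁻³. Annual water volume added = 44.3 Gt / ρ_w = 4.430×10^13 kg / 999.5 kg m⁻³ = 4.432×10^10 m³.
Δh per year = 4.432×10^10 / 3.66×10^14 = 1.21×10^-4 m = 0.121 mm.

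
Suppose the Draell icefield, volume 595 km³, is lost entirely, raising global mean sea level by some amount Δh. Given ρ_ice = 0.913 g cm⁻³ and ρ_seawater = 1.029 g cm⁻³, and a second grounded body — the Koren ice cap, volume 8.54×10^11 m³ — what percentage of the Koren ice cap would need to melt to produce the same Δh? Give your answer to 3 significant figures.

Equal sea-level rise means equal mass of meltwater, i.e. equal mass of ice lost.
Ice mass of Draell: 5.432×10^14 kg; ice mass of Koren: 7.797×10^14 kg.
Fraction required = 5.432×10^14 / 7.797×10^14 = 0.697 → 69.7 %.

≈ 69.7 %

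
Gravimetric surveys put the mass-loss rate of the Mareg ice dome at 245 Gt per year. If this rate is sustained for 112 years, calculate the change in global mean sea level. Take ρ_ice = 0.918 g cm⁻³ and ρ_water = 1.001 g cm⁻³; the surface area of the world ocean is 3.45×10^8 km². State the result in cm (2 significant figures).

Total mass lost = 245 Gt/yr × 112 yr = 2.744×10^4 Gt = 2.744×10^16 kg.
ρ_w = 1.001 g cm⁻³ = 1001 kg m⁻³, so water volume = 2.744×10^16 / 1001 = 2.741×10^13 m³.
Δh = 2.741×10^13 / 3.45×10^14 = 0.0795 m = 7.9 cm.

≈ 7.9 cm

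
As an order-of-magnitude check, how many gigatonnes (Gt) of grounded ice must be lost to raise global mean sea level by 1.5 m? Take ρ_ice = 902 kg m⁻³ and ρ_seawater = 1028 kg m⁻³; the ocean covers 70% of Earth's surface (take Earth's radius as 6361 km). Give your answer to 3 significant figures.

≈ 5.49×10^5 Gt

Required water volume = Δh × A = 1.5 m × 3.56×10^14 m² = 5.339×10^14 m³.
ρ_w = 1028 kg m⁻³, so the mass of water = 5.339×10^14 m³ × 1028 kg m⁻³ = 5.488×10^17 kg = 5.49×10^5 Gt (and the same mass of ice, by conservation).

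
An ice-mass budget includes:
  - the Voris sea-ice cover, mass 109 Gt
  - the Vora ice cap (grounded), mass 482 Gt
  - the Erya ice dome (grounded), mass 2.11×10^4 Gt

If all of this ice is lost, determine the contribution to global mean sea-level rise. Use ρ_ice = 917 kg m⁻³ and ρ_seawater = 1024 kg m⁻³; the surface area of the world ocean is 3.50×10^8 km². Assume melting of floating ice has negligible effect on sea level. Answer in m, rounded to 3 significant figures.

≈ 0.0602 m

The Voris sea-ice cover is floating and already displaces its own weight of water, so its melt adds essentially nothing to sea level.
Vora: 482 Gt = 4.820×10^14 kg; dividing by ρ_w = 1024 kg m⁻³ gives 4.707×10^11 m³ of water.
Erya: 2.11×10^4 Gt = 2.110×10^16 kg; dividing by ρ_w = 1024 kg m⁻³ gives 2.061×10^13 m³ of water.
Total added water ≈ 2.108×10^13 m³ over 3.50×10^14 m² → Δh = 0.0602 m.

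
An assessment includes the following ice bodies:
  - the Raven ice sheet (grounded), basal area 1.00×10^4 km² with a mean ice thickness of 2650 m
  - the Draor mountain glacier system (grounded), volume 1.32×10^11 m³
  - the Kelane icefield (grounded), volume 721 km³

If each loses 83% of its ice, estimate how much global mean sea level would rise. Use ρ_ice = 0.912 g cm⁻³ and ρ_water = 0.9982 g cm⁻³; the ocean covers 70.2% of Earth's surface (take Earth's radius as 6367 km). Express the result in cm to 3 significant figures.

Raven: ice volume = 1.00×10^4 km² × 2650 m = 2.650×10^4 km³; 0.83 × 2.650×10^4 × (912/998.2) = 2.010×10^4 km³ of water.
Draor: 0.83 × 1.32×10^11 m³ × (912/998.2) = 1.001×10^11 m³ of water.
Kelane: 0.83 × 721 km³ × (912/998.2) = 546.8 km³ of water.
Total added water ≈ 2.074×10^13 m³ over 3.58×10^14 m² → Δh = 0.0580 m = 5.80 cm.

≈ 5.80 cm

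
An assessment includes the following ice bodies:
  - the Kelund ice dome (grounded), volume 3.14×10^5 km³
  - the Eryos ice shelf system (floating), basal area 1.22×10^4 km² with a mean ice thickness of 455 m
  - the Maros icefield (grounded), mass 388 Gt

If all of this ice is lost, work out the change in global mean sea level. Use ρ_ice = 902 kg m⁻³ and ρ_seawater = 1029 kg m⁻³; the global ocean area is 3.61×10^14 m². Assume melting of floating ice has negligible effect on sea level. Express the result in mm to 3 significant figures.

Kelund: 3.14×10^5 km³ × (902/1029) = 2.752×10^5 km³ of water.
The Eryos ice shelf system is floating and already displaces its own weight of water, so its melt adds essentially nothing to sea level.
Maros: 388 Gt = 3.880×10^14 kg; dividing by ρ_w = 1029 kg m⁻³ gives 3.771×10^11 m³ of water.
Total added water ≈ 2.756×10^14 m³ over 3.61×10^14 m² → Δh = 0.763 m = 763 mm.

≈ 763 mm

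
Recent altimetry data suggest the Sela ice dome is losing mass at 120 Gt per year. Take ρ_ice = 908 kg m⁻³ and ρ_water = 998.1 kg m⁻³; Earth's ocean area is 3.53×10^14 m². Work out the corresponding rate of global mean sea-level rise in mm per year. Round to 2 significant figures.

ρ_w = 998.1 kg m⁻³. Annual water volume added = 120 Gt / ρ_w = 1.200×10^14 kg / 998.1 kg m⁻³ = 1.202×10^11 m³.
Δh per year = 1.202×10^11 / 3.53×10^14 = 3.41×10^-4 m = 0.34 mm.

≈ 0.34 mm/yr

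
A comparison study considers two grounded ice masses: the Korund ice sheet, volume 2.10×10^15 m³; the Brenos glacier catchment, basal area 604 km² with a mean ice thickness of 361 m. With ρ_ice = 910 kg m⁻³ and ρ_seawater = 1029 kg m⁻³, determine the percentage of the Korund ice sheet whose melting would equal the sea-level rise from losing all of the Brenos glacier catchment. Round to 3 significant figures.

Equal sea-level rise means equal mass of meltwater, i.e. equal mass of ice lost.
Ice mass of Brenos: 1.984×10^14 kg; ice mass of Korund: 1.911×10^18 kg.
Fraction required = 1.984×10^14 / 1.911×10^18 = 1.04×10^-4 → 0.0104 %.

≈ 0.0104 %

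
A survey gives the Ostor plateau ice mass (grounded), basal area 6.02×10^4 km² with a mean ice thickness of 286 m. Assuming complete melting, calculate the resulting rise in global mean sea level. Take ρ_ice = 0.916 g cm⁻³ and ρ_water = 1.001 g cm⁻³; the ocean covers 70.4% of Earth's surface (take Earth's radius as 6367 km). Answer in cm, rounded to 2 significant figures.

≈ 4.4 cm

Ostor: ice volume = 6.02×10^4 km² × 286 m = 1.722×10^4 km³; 1.722×10^4 × (916/1001) = 1.576×10^4 km³ of water.
Spread over 3.59×10^14 m² of ocean, Δh = 1.576×10^13 / 3.59×10^14 = 0.0439 m = 4.4 cm.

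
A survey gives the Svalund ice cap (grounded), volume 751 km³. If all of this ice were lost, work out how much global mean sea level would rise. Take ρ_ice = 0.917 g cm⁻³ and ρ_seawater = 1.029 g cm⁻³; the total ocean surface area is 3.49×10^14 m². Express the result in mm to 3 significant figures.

≈ 1.92 mm

Svalund: 751 km³ × (917/1029) = 669.3 km³ of water.
Spread over 3.49×10^14 m² of ocean, Δh = 6.693×10^11 / 3.49×10^14 = 1.92×10^-3 m = 1.92 mm.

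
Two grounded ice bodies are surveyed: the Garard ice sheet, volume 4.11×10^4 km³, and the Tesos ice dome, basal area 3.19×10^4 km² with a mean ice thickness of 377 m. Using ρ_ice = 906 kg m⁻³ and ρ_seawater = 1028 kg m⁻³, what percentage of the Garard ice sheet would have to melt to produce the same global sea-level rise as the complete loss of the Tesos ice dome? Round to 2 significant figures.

≈ 29 %

Equal sea-level rise means equal mass of meltwater, i.e. equal mass of ice lost.
Ice mass of Tesos: 1.090×10^16 kg; ice mass of Garard: 3.724×10^16 kg.
Fraction required = 1.090×10^16 / 3.724×10^16 = 0.293 → 29 %.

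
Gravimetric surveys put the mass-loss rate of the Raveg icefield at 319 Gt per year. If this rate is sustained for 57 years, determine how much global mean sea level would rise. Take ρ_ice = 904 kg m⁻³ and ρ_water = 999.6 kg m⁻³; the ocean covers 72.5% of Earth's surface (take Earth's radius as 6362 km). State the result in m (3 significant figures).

≈ 0.0493 m

Total mass lost = 319 Gt/yr × 57 yr = 1.818×10^4 Gt = 1.818×10^16 kg.
ρ_w = 999.6 kg m⁻³, so water volume = 1.818×10^16 / 999.6 = 1.819×10^13 m³.
Δh = 1.819×10^13 / 3.69×10^14 = 0.0493 m.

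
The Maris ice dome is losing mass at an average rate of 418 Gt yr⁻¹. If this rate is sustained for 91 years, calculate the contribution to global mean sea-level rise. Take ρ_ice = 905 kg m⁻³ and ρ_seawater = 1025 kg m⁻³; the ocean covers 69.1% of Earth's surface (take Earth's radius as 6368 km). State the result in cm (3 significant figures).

≈ 10.5 cm

Total mass lost = 418 Gt/yr × 91 yr = 3.804×10^4 Gt = 3.804×10^16 kg.
ρ_w = 1025 kg m⁻³, so water volume = 3.804×10^16 / 1025 = 3.711×10^13 m³.
Δh = 3.711×10^13 / 3.52×10^14 = 0.105 m = 10.5 cm.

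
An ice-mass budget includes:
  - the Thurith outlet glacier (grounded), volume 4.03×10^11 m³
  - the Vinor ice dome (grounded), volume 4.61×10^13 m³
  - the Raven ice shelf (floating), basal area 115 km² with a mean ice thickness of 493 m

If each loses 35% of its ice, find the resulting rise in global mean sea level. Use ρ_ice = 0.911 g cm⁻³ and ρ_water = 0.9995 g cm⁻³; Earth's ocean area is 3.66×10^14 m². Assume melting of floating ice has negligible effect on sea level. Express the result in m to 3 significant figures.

Thurith: 0.35 × 4.03×10^11 m³ × (911/999.5) = 1.286×10^11 m³ of water.
Vinor: 0.35 × 4.61×10^13 m³ × (911/999.5) = 1.471×10^13 m³ of water.
The Raven ice shelf is floating and already displaces its own weight of water, so its melt adds essentially nothing to sea level.
Total added water ≈ 1.483×10^13 m³ over 3.66×10^14 m² → Δh = 0.0405 m.

≈ 0.0405 m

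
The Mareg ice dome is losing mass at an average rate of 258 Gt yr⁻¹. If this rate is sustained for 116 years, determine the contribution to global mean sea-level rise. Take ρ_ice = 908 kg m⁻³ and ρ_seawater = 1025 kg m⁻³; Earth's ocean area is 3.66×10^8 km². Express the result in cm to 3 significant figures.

≈ 7.98 cm

Total mass lost = 258 Gt/yr × 116 yr = 2.993×10^4 Gt = 2.993×10^16 kg.
ρ_w = 1025 kg m⁻³, so water volume = 2.993×10^16 / 1025 = 2.920×10^13 m³.
Δh = 2.920×10^13 / 3.66×10^14 = 0.0798 m = 7.98 cm.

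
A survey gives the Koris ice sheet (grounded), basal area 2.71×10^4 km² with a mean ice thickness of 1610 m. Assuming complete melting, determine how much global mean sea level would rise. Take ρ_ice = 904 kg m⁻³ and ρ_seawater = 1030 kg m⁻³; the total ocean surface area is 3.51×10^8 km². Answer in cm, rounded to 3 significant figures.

≈ 10.9 cm

Koris: ice volume = 2.71×10^4 km² × 1610 m = 4.363×10^4 km³; 4.363×10^4 × (904/1030) = 3.829×10^4 km³ of water.
Spread over 3.51×10^14 m² of ocean, Δh = 3.829×10^13 / 3.51×10^14 = 0.109 m = 10.9 cm.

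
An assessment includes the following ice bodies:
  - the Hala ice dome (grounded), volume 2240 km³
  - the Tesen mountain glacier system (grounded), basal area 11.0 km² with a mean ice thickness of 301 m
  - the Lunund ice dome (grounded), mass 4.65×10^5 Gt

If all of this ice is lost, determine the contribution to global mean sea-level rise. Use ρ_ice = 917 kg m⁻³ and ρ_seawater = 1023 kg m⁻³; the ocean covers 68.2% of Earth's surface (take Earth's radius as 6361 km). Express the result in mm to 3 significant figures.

Hala: 2240 km³ × (917/1023) = 2008 km³ of water.
Tesen: ice volume = 11.0 km² × 301 m = 3.311 km³; 3.311 × (917/1023) = 2.968 km³ of water.
Lunund: 4.65×10^5 Gt = 4.650×10^17 kg; dividing by ρ_w = 1023 kg m⁻³ gives 4.545×10^14 m³ of water.
Total added water ≈ 4.566×10^14 m³ over 3.47×10^14 m² → Δh = 1.32 m = 1320 mm.

≈ 1320 mm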